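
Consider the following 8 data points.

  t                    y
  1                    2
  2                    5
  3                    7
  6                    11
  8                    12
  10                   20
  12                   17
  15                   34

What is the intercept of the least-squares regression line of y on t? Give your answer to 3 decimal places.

n = 8, Σx = 57, Σy = 108, Σxy = 1109, Σx² = 583
Sxx = Σx² − (Σx)²/n = 583 − 406.125 = 176.875
Sxy = Σxy − (Σx)(Σy)/n = 1109 − 769.5 = 339.5
b = Sxy/Sxx = 339.5/176.875 = 1.919435
a = ȳ − b·x̄ = 13.5 − 1.919435·7.125 = -0.175972

-0.176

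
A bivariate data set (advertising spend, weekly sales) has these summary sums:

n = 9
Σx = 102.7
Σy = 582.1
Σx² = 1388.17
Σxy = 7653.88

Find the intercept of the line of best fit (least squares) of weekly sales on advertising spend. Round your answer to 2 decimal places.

Sxx = Σx² − (Σx)²/n = 1388.17 − 1171.921111 = 216.248889
Sxy = Σxy − (Σx)(Σy)/n = 7653.88 − 6642.407778 = 1011.472222
b = Sxy/Sxx = 1011.472222/216.248889 = 4.677352
a = ȳ − b·x̄ = 64.677778 − 4.677352·11.411111 = 11.303992

11.30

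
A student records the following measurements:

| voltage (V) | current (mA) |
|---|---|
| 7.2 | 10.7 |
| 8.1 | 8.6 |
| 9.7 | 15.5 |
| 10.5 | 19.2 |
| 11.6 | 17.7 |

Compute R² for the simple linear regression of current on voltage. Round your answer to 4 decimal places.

0.7807

n = 5, Σx = 47.1, Σy = 71.7, Σxy = 703.97, Σx² = 456.35, Σy² = 1110.63
Sxx = Σx² − (Σx)²/n = 456.35 − 443.682 = 12.668
Sxy = Σxy − (Σx)(Σy)/n = 703.97 − 675.414 = 28.556
Syy = Σy² − (Σy)²/n = 1110.63 − 1028.178 = 82.452
R² = Sxy²/(Sxx·Syy) = (28.556)²/(12.668·82.452) = 0.780702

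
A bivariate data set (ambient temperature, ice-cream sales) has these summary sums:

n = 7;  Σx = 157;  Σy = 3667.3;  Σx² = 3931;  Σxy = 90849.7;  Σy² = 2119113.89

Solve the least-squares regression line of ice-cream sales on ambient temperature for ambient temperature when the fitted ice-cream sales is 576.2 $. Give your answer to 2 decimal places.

Sxx = Σx² − (Σx)²/n = 3931 − 3521.285714 = 409.714286
Sxy = Σxy − (Σx)(Σy)/n = 90849.7 − 82252.3 = 8597.4
b = Sxy/Sxx = 8597.4/409.714286 = 20.983891
a = ȳ − b·x̄ = 523.9 − 20.983891·22.428571 = 53.261297
Set a + b·x = 576.2: x = (576.2 − 53.261297) / 20.983891 = 24.920959

24.92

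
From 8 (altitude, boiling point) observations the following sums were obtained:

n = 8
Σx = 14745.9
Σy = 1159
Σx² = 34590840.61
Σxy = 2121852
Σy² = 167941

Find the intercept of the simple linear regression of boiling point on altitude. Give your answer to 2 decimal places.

Sxx = Σx² − (Σx)²/n = 34590840.61 − 27180195.85125 = 7410644.75875
Sxy = Σxy − (Σx)(Σy)/n = 2121852 − 2136312.2625 = -14460.2625
b = Sxy/Sxx = -14460.2625/7410644.75875 = -0.001951
a = ȳ − b·x̄ = 144.875 − (-0.001951)·1843.2375 = 148.471677

148.47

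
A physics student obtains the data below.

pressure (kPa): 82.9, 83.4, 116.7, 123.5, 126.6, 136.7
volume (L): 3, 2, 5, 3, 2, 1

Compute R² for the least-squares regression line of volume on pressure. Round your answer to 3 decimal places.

n = 6, Σx = 669.8, Σy = 16, Σxy = 1759.4, Σx² = 77413.56, Σy² = 52
Sxx = Σx² − (Σx)²/n = 77413.56 − 74772.006667 = 2641.553333
Sxy = Σxy − (Σx)(Σy)/n = 1759.4 − 1786.133333 = -26.733333
Syy = Σy² − (Σy)²/n = 52 − 42.666667 = 9.333333
R² = Sxy²/(Sxx·Syy) = (-26.733333)²/(2641.553333·9.333333) = 0.028987

0.029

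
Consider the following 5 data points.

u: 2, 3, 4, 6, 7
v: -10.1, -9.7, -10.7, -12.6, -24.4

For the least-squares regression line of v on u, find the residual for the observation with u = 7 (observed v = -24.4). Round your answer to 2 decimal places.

n = 5, Σx = 22, Σy = -67.5, Σxy = -338.5, Σx² = 114
Sxx = Σx² − (Σx)²/n = 114 − 96.8 = 17.2
Sxy = Σxy − (Σx)(Σy)/n = -338.5 − (-297) = -41.5
b = Sxy/Sxx = -41.5/17.2 = -2.412791
a = ȳ − b·x̄ = -13.5 − (-2.412791)·4.4 = -2.883721
ŷ(7) = -2.883721 + (-2.412791)·7 = -19.773256
residual = y − ŷ = -24.4 − (-19.773256) = -4.626744

-4.63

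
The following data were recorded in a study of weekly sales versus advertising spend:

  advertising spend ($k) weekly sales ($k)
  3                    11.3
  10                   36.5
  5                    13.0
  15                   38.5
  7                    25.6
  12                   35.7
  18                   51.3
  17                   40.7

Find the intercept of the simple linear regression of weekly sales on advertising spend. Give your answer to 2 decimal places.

n = 8, Σx = 87, Σy = 252.6, Σxy = 3264.3, Σx² = 1165
Sxx = Σx² − (Σx)²/n = 1165 − 946.125 = 218.875
Sxy = Σxy − (Σx)(Σy)/n = 3264.3 − 2747.025 = 517.275
b = Sxy/Sxx = 517.275/218.875 = 2.363335
a = ȳ − b·x̄ = 31.575 − 2.363335·10.875 = 5.873729

5.87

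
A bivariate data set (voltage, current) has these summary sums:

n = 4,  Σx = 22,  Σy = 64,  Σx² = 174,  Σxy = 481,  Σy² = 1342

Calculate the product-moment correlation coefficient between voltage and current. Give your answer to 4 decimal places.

0.9937

Sxx = Σx² − (Σx)²/n = 174 − 121 = 53
Sxy = Σxy − (Σx)(Σy)/n = 481 − 352 = 129
Syy = Σy² − (Σy)²/n = 1342 − 1024 = 318
r = Sxy/√(Sxx·Syy) = 129/√(16854) = 129/129.822956 = 0.993661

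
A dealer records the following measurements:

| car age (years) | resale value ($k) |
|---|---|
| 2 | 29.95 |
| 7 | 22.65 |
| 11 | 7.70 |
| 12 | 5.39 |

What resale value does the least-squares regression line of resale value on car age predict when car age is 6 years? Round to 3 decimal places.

n = 4, Σx = 32, Σy = 65.69, Σxy = 367.83, Σx² = 318
Sxx = Σx² − (Σx)²/n = 318 − 256 = 62
Sxy = Σxy − (Σx)(Σy)/n = 367.83 − 525.52 = -157.69
b = Sxy/Sxx = -157.69/62 = -2.543387
a = ȳ − b·x̄ = 16.4225 − (-2.543387)·8 = 36.769597
ŷ(6) = a + b·6 = 36.769597 + (-2.543387)·6 = 21.509274

21.509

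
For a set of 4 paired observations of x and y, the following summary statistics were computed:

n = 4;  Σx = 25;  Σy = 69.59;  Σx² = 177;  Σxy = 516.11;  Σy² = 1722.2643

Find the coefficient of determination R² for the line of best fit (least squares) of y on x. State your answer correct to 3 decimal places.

Sxx = Σx² − (Σx)²/n = 177 − 156.25 = 20.75
Sxy = Σxy − (Σx)(Σy)/n = 516.11 − 434.9375 = 81.1725
Syy = Σy² − (Σy)²/n = 1722.2643 − 1210.692025 = 511.572275
R² = Sxy²/(Sxx·Syy) = (81.1725)²/(20.75·511.572275) = 0.620716

0.621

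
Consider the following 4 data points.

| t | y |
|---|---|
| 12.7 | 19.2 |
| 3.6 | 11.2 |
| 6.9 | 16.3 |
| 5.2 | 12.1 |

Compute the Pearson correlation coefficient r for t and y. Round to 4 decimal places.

0.9463

n = 4, Σx = 28.4, Σy = 58.8, Σxy = 459.55, Σx² = 248.9, Σy² = 906.18
Sxx = Σx² − (Σx)²/n = 248.9 − 201.64 = 47.26
Sxy = Σxy − (Σx)(Σy)/n = 459.55 − 417.48 = 42.07
Syy = Σy² − (Σy)²/n = 906.18 − 864.36 = 41.82
r = Sxy/√(Sxx·Syy) = 42.07/√(1976.4132) = 42.07/44.456869 = 0.946310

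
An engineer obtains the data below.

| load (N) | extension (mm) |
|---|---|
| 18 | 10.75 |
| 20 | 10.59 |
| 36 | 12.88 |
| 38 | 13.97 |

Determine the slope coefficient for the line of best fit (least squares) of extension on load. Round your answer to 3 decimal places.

n = 4, Σx = 112, Σy = 48.19, Σxy = 1399.84, Σx² = 3464
Sxx = Σx² − (Σx)²/n = 3464 − 3136 = 328
Sxy = Σxy − (Σx)(Σy)/n = 1399.84 − 1349.32 = 50.52
b = Sxy/Sxx = 50.52/328 = 0.154024

0.154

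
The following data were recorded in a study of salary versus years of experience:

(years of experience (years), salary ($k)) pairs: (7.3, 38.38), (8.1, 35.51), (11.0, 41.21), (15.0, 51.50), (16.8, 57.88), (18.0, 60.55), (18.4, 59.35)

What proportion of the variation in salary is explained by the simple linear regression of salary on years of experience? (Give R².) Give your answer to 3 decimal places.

n = 7, Σx = 94.6, Σy = 344.38, Σxy = 4947.939, Σx² = 1409.7, Σy² = 17623.318
Sxx = Σx² − (Σx)²/n = 1409.7 − 1278.451429 = 131.248571
Sxy = Σxy − (Σx)(Σy)/n = 4947.939 − 4654.049714 = 293.889286
Syy = Σy² − (Σy)²/n = 17623.318 − 16942.512057 = 680.805943
R² = Sxy²/(Sxx·Syy) = (293.889286)²/(131.248571·680.805943) = 0.966606

0.967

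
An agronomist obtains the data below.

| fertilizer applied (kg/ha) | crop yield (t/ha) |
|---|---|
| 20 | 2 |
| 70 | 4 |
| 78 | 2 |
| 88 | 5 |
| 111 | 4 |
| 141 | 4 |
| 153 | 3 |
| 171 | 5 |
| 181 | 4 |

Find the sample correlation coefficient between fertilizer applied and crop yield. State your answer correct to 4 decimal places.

0.5196

n = 9, Σx = 1013, Σy = 33, Σxy = 3962, Σx² = 136741, Σy² = 131
Sxx = Σx² − (Σx)²/n = 136741 − 114018.777778 = 22722.222222
Sxy = Σxy − (Σx)(Σy)/n = 3962 − 3714.333333 = 247.666667
Syy = Σy² − (Σy)²/n = 131 − 121 = 10
r = Sxy/√(Sxx·Syy) = 247.666667/√(227222.222222) = 247.666667/476.678322 = 0.519568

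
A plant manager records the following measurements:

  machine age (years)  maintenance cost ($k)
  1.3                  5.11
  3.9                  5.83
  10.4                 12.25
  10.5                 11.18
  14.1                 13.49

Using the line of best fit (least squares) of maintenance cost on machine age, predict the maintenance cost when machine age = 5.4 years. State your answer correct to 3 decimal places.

7.678

n = 5, Σx = 40.2, Σy = 47.86, Σxy = 464.379, Σx² = 434.12
Sxx = Σx² − (Σx)²/n = 434.12 − 323.208 = 110.912
Sxy = Σxy − (Σx)(Σy)/n = 464.379 − 384.7944 = 79.5846
b = Sxy/Sxx = 79.5846/110.912 = 0.717547
a = ȳ − b·x̄ = 9.572 − 0.717547·8.04 = 3.802920
ŷ(5.4) = a + b·5.4 = 3.802920 + 0.717547·5.4 = 7.677675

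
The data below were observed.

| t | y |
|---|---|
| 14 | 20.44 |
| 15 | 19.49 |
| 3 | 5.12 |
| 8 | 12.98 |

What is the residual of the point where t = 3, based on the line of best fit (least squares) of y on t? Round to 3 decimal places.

-0.644

n = 4, Σx = 40, Σy = 58.03, Σxy = 697.71, Σx² = 494
Sxx = Σx² − (Σx)²/n = 494 − 400 = 94
Sxy = Σxy − (Σx)(Σy)/n = 697.71 − 580.3 = 117.41
b = Sxy/Sxx = 117.41/94 = 1.249043
a = ȳ − b·x̄ = 14.5075 − 1.249043·10 = 2.017074
ŷ(3) = 2.017074 + 1.249043·3 = 5.764202
residual = y − ŷ = 5.12 − 5.764202 = -0.644202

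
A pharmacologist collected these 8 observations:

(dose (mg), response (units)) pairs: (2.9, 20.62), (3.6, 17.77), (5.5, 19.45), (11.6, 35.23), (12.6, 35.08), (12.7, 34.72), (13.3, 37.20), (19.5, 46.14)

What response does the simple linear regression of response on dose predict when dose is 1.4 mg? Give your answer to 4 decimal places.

n = 8, Σx = 81.7, Σy = 246.21, Σxy = 2916.855, Σx² = 1063.37
Sxx = Σx² − (Σx)²/n = 1063.37 − 834.36125 = 229.00875
Sxy = Σxy − (Σx)(Σy)/n = 2916.855 − 2514.419625 = 402.435375
b = Sxy/Sxx = 402.435375/229.00875 = 1.757293
a = ȳ − b·x̄ = 30.77625 − 1.757293·10.2125 = 12.829900
ŷ(1.4) = a + b·1.4 = 12.829900 + 1.757293·1.4 = 15.290109

15.2901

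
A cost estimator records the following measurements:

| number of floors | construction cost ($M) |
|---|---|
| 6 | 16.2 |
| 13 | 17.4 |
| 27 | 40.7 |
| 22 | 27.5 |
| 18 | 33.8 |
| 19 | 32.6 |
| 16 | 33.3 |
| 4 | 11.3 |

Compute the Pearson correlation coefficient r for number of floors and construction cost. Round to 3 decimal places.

n = 8, Σx = 125, Σy = 212.8, Σxy = 3833.1, Σx² = 2375, Σy² = 6419.72
Sxx = Σx² − (Σx)²/n = 2375 − 1953.125 = 421.875
Sxy = Σxy − (Σx)(Σy)/n = 3833.1 − 3325 = 508.1
Syy = Σy² − (Σy)²/n = 6419.72 − 5660.48 = 759.24
r = Sxy/√(Sxx·Syy) = 508.1/√(320304.375) = 508.1/565.954393 = 0.897776

0.898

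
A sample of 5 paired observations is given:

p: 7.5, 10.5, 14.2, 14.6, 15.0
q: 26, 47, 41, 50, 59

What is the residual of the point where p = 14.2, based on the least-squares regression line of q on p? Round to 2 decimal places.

-9.21

n = 5, Σx = 61.8, Σy = 223, Σxy = 2885.7, Σx² = 806.3
Sxx = Σx² − (Σx)²/n = 806.3 − 763.848 = 42.452
Sxy = Σxy − (Σx)(Σy)/n = 2885.7 − 2756.28 = 129.42
b = Sxy/Sxx = 129.42/42.452 = 3.048620
a = ȳ − b·x̄ = 44.6 − 3.048620·12.36 = 6.919062
ŷ(14.2) = 6.919062 + 3.048620·14.2 = 50.209460
residual = y − ŷ = 41 − 50.209460 = -9.209460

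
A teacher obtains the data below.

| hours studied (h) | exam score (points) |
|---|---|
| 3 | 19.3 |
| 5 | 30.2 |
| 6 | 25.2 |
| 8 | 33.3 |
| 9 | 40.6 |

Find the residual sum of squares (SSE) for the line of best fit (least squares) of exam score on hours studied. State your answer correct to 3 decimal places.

n = 5, Σx = 31, Σy = 148.6, Σxy = 991.9, Σx² = 215, Σy² = 4676.82
Sxx = Σx² − (Σx)²/n = 215 − 192.2 = 22.8
Sxy = Σxy − (Σx)(Σy)/n = 991.9 − 921.32 = 70.58
Syy = Σy² − (Σy)²/n = 4676.82 − 4416.392 = 260.428
b = Sxy/Sxx = 70.58/22.8 = 3.095614
SSE = Syy − b·Sxy = 260.428 − 3.095614·70.58 = 41.939561

41.940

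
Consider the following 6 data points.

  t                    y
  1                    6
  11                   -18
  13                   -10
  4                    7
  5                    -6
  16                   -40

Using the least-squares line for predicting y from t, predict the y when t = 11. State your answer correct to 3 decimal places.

n = 6, Σx = 50, Σy = -61, Σxy = -964, Σx² = 588
Sxx = Σx² − (Σx)²/n = 588 − 416.666667 = 171.333333
Sxy = Σxy − (Σx)(Σy)/n = -964 − (-508.333333) = -455.666667
b = Sxy/Sxx = -455.666667/171.333333 = -2.659533
a = ȳ − b·x̄ = -10.166667 − (-2.659533)·8.333333 = 11.996109
ŷ(11) = a + b·11 = 11.996109 + (-2.659533)·11 = -17.258755

-17.259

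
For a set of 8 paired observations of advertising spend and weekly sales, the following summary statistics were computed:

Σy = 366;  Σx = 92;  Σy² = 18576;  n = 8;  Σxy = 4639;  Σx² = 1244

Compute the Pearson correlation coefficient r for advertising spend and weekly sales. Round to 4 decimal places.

Sxx = Σx² − (Σx)²/n = 1244 − 1058 = 186
Sxy = Σxy − (Σx)(Σy)/n = 4639 − 4209 = 430
Syy = Σy² − (Σy)²/n = 18576 − 16744.5 = 1831.5
r = Sxy/√(Sxx·Syy) = 430/√(340659) = 430/583.660004 = 0.736730

0.7367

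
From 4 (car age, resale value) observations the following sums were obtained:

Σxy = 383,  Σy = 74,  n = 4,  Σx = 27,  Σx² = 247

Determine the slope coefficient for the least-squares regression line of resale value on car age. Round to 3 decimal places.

Sxx = Σx² − (Σx)²/n = 247 − 182.25 = 64.75
Sxy = Σxy − (Σx)(Σy)/n = 383 − 499.5 = -116.5
b = Sxy/Sxx = -116.5/64.75 = -1.799228

-1.799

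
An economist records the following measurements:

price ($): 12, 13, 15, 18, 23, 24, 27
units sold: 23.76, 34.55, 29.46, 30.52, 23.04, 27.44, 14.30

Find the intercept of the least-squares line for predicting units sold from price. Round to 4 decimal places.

40.0153

n = 7, Σx = 132, Σy = 183.07, Σxy = 3300.11, Σx² = 2696
Sxx = Σx² − (Σx)²/n = 2696 − 2489.142857 = 206.857143
Sxy = Σxy − (Σx)(Σy)/n = 3300.11 − 3452.177143 = -152.067143
b = Sxy/Sxx = -152.067143/206.857143 = -0.735131
a = ȳ − b·x̄ = 26.152857 − (-0.735131)·18.857143 = 40.015331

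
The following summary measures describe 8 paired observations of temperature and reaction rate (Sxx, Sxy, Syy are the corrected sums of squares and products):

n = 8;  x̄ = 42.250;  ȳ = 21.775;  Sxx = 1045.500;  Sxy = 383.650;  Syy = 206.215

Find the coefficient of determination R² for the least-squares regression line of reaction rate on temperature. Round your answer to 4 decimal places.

R² = Sxy²/(Sxx·Syy) = (383.65)²/(1045.5·206.215) = 0.682694

0.6827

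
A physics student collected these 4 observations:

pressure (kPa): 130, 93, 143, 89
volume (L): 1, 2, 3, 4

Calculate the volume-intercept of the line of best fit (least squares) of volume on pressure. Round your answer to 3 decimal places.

n = 4, Σx = 455, Σy = 10, Σxy = 1101, Σx² = 53919
Sxx = Σx² − (Σx)²/n = 53919 − 51756.25 = 2162.75
Sxy = Σxy − (Σx)(Σy)/n = 1101 − 1137.5 = -36.5
b = Sxy/Sxx = -36.5/2162.75 = -0.016877
a = ȳ − b·x̄ = 2.5 − (-0.016877)·113.75 = 4.419720

4.420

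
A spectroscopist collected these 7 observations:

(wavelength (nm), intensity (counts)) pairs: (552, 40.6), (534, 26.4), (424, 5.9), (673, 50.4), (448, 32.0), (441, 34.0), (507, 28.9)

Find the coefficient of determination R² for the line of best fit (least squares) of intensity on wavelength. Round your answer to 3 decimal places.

n = 7, Σx = 3579, Σy = 218.2, Σxy = 116911.9, Σx² = 1874799, Σy² = 7935.5
Sxx = Σx² − (Σx)²/n = 1874799 − 1829891.571429 = 44907.428571
Sxy = Σxy − (Σx)(Σy)/n = 116911.9 − 111562.542857 = 5349.357143
Syy = Σy² − (Σy)²/n = 7935.5 − 6801.605714 = 1133.894286
R² = Sxy²/(Sxx·Syy) = (5349.357143)²/(44907.428571·1133.894286) = 0.561969

0.562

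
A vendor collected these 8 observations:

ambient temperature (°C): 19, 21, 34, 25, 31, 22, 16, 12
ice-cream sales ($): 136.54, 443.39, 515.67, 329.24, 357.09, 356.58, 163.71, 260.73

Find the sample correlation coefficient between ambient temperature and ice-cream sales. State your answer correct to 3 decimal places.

0.699

n = 8, Σx = 180, Σy = 2562.95, Σxy = 62331.9, Σx² = 4428, Σy² = 938996.0517
Sxx = Σx² − (Σx)²/n = 4428 − 4050 = 378
Sxy = Σxy − (Σx)(Σy)/n = 62331.9 − 57666.375 = 4665.525
Syy = Σy² − (Σy)²/n = 938996.0517 − 821089.087812 = 117906.963887
r = Sxy/√(Sxx·Syy) = 4665.525/√(44568832.349475) = 4665.525/6675.989241 = 0.698851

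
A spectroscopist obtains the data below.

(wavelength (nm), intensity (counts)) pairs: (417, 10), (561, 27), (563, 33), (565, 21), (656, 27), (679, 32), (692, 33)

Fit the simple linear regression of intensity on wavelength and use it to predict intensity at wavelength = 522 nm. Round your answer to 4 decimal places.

n = 7, Σx = 4133, Σy = 183, Σxy = 112037, Σx² = 2495045
Sxx = Σx² − (Σx)²/n = 2495045 − 2440241.285714 = 54803.714286
Sxy = Σxy − (Σx)(Σy)/n = 112037 − 108048.428571 = 3988.571429
b = Sxy/Sxx = 3988.571429/54803.714286 = 0.072779
a = ȳ − b·x̄ = 26.142857 − 0.072779·590.428571 = -16.828072
ŷ(522) = a + b·522 = -16.828072 + 0.072779·522 = 21.162679

21.1627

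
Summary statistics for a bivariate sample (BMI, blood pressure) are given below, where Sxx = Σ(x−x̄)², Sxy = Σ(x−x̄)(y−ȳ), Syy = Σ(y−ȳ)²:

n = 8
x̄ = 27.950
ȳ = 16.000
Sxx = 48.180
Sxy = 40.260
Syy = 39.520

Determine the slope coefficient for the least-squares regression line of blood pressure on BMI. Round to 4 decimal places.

0.8356

b = Sxy/Sxx = 40.26/48.18 = 0.835616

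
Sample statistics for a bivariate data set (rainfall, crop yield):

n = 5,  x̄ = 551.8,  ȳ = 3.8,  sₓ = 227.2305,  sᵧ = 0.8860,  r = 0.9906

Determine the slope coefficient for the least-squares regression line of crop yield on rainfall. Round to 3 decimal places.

0.004

b = r · sᵧ/sₓ = 0.9906 · 0.886/227.2305 = 0.003862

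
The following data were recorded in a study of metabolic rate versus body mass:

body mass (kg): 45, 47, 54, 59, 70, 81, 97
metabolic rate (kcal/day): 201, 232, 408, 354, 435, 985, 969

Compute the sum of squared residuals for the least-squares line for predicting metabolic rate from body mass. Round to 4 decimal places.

n = 7, Σx = 453, Σy = 3584, Σxy = 267095, Σx² = 31501, Σy² = 2484416
Sxx = Σx² − (Σx)²/n = 31501 − 29315.571429 = 2185.428571
Sxy = Σxy − (Σx)(Σy)/n = 267095 − 231936 = 35159
Syy = Σy² − (Σy)²/n = 2484416 − 1835008 = 649408
b = Sxy/Sxx = 35159/2185.428571 = 16.087920
SSE = Syy − b·Sxy = 649408 − 16.087920·35159 = 83772.821088

83772.8211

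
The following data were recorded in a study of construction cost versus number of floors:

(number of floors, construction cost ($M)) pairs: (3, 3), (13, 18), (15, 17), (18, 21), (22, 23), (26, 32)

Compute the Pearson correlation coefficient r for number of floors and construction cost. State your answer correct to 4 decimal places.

n = 6, Σx = 97, Σy = 114, Σxy = 2214, Σx² = 1887, Σy² = 2616
Sxx = Σx² − (Σx)²/n = 1887 − 1568.166667 = 318.833333
Sxy = Σxy − (Σx)(Σy)/n = 2214 − 1843 = 371
Syy = Σy² − (Σy)²/n = 2616 − 2166 = 450
r = Sxy/√(Sxx·Syy) = 371/√(143475) = 371/378.780939 = 0.979458

0.9795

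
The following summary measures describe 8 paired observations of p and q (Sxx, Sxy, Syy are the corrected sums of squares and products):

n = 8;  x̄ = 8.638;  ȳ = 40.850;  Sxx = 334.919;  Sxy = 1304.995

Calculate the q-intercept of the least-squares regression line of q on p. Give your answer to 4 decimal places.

7.1925

b = Sxy/Sxx = 1304.995/334.919 = 3.896450
a = ȳ − b·x̄ = 40.85 − 3.896450·8.638 = 7.192468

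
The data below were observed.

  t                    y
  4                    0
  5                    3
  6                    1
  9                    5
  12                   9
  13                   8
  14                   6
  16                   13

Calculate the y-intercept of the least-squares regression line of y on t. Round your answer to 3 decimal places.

n = 8, Σx = 79, Σy = 45, Σxy = 570, Σx² = 923
Sxx = Σx² − (Σx)²/n = 923 − 780.125 = 142.875
Sxy = Σxy − (Σx)(Σy)/n = 570 − 444.375 = 125.625
b = Sxy/Sxx = 125.625/142.875 = 0.879265
a = ȳ − b·x̄ = 5.625 − 0.879265·9.875 = -3.057743

-3.058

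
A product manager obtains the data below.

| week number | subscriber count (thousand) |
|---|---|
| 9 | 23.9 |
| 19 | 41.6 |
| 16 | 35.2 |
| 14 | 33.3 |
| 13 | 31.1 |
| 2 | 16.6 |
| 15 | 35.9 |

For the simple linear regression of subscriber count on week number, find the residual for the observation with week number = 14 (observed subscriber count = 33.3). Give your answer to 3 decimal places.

n = 7, Σx = 88, Σy = 217.6, Σxy = 3010.9, Σx² = 1292
Sxx = Σx² − (Σx)²/n = 1292 − 1106.285714 = 185.714286
Sxy = Σxy − (Σx)(Σy)/n = 3010.9 − 2735.542857 = 275.357143
b = Sxy/Sxx = 275.357143/185.714286 = 1.482692
a = ȳ − b·x̄ = 31.085714 − 1.482692·12.571429 = 12.446154
ŷ(14) = 12.446154 + 1.482692·14 = 33.203846
residual = y − ŷ = 33.3 − 33.203846 = 0.096154

0.096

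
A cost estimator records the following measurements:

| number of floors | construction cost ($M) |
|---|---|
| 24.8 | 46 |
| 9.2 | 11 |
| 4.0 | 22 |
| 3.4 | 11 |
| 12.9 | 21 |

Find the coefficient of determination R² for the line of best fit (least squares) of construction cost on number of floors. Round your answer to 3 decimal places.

n = 5, Σx = 54.3, Σy = 111, Σxy = 1638.3, Σx² = 893.65, Σy² = 3283
Sxx = Σx² − (Σx)²/n = 893.65 − 589.698 = 303.952
Sxy = Σxy − (Σx)(Σy)/n = 1638.3 − 1205.46 = 432.84
Syy = Σy² − (Σy)²/n = 3283 − 2464.2 = 818.8
R² = Sxy²/(Sxx·Syy) = (432.84)²/(303.952·818.8) = 0.752787

0.753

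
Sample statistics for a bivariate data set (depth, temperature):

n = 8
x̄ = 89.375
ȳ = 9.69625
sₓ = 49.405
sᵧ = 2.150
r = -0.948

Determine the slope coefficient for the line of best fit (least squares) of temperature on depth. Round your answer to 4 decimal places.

-0.0413

b = r · sᵧ/sₓ = -0.948 · 2.15/49.405 = -0.041255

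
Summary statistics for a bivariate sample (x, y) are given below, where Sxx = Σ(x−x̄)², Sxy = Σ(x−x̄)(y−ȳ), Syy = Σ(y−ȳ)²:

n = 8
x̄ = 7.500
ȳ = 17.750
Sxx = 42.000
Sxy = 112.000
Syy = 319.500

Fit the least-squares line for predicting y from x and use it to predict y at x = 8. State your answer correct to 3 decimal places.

b = Sxy/Sxx = 112/42 = 2.666667
a = ȳ − b·x̄ = 17.75 − 2.666667·7.5 = -2.25
ŷ(8) = a + b·8 = -2.25 + 2.666667·8 = 19.083333

19.083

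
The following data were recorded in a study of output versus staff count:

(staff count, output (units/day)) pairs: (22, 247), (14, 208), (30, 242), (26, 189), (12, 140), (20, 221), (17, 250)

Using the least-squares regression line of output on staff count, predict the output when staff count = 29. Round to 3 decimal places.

n = 7, Σx = 141, Σy = 1497, Σxy = 30870, Σx² = 3089
Sxx = Σx² − (Σx)²/n = 3089 − 2840.142857 = 248.857143
Sxy = Σxy − (Σx)(Σy)/n = 30870 − 30153.857143 = 716.142857
b = Sxy/Sxx = 716.142857/248.857143 = 2.877727
a = ȳ − b·x̄ = 213.857143 − 2.877727·20.142857 = 155.891504
ŷ(29) = a + b·29 = 155.891504 + 2.877727·29 = 239.345580

239.346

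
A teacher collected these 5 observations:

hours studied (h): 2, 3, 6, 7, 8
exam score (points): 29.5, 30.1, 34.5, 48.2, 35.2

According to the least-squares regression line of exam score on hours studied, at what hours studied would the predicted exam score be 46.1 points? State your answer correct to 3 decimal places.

n = 5, Σx = 26, Σy = 177.5, Σxy = 975.3, Σx² = 162
Sxx = Σx² − (Σx)²/n = 162 − 135.2 = 26.8
Sxy = Σxy − (Σx)(Σy)/n = 975.3 − 923 = 52.3
b = Sxy/Sxx = 52.3/26.8 = 1.951493
a = ȳ − b·x̄ = 35.5 − 1.951493·5.2 = 25.352239
Set a + b·x = 46.1: x = (46.1 − 25.352239) / 1.951493 = 10.631740

10.632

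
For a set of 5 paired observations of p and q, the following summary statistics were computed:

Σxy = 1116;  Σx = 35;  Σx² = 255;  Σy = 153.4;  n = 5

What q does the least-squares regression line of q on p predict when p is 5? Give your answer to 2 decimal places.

Sxx = Σx² − (Σx)²/n = 255 − 245 = 10
Sxy = Σxy − (Σx)(Σy)/n = 1116 − 1073.8 = 42.2
b = Sxy/Sxx = 42.2/10 = 4.22
a = ȳ − b·x̄ = 30.68 − 4.22·7 = 1.14
ŷ(5) = a + b·5 = 1.14 + 4.22·5 = 22.24

22.24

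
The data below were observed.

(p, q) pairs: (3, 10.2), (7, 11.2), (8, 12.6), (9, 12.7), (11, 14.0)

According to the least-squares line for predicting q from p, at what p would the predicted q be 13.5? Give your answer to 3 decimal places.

n = 5, Σx = 38, Σy = 60.7, Σxy = 478.1, Σx² = 324
Sxx = Σx² − (Σx)²/n = 324 − 288.8 = 35.2
Sxy = Σxy − (Σx)(Σy)/n = 478.1 − 461.32 = 16.78
b = Sxy/Sxx = 16.78/35.2 = 0.476705
a = ȳ − b·x̄ = 12.14 − 0.476705·7.6 = 8.517045
Set a + b·x = 13.5: x = (13.5 − 8.517045) / 0.476705 = 10.452920

10.453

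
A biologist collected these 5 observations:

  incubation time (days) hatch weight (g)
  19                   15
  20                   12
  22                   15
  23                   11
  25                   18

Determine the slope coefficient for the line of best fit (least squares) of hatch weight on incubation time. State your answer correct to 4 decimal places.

0.4474

n = 5, Σx = 109, Σy = 71, Σxy = 1558, Σx² = 2399
Sxx = Σx² − (Σx)²/n = 2399 − 2376.2 = 22.8
Sxy = Σxy − (Σx)(Σy)/n = 1558 − 1547.8 = 10.2
b = Sxy/Sxx = 10.2/22.8 = 0.447368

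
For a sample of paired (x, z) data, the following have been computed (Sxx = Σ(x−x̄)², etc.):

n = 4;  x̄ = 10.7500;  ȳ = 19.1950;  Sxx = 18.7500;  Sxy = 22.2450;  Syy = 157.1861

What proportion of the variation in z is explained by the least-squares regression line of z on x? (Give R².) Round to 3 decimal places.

R² = Sxy²/(Sxx·Syy) = (22.245)²/(18.75·157.1861) = 0.167900

0.168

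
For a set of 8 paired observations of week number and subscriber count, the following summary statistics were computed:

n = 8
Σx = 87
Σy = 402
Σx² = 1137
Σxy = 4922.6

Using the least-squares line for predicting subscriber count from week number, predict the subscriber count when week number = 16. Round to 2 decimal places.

Sxx = Σx² − (Σx)²/n = 1137 − 946.125 = 190.875
Sxy = Σxy − (Σx)(Σy)/n = 4922.6 − 4371.75 = 550.85
b = Sxy/Sxx = 550.85/190.875 = 2.885920
a = ȳ − b·x̄ = 50.25 − 2.885920·10.875 = 18.865619
ŷ(16) = a + b·16 = 18.865619 + 2.885920·16 = 65.040341

65.04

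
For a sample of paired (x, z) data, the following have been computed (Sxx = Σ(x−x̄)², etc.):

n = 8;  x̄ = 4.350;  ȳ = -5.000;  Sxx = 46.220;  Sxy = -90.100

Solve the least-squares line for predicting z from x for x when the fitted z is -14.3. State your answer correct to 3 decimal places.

b = Sxy/Sxx = -90.1/46.22 = -1.949373
a = ȳ − b·x̄ = -5 − (-1.949373)·4.35 = 3.479771
Set a + b·x = -14.3: x = (-14.3 − 3.479771) / (-1.949373) = 9.120766

9.121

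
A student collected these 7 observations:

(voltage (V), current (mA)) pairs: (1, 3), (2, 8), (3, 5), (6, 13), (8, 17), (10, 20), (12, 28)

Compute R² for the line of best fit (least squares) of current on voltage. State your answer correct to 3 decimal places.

n = 7, Σx = 42, Σy = 94, Σxy = 784, Σx² = 358, Σy² = 1740
Sxx = Σx² − (Σx)²/n = 358 − 252 = 106
Sxy = Σxy − (Σx)(Σy)/n = 784 − 564 = 220
Syy = Σy² − (Σy)²/n = 1740 − 1262.285714 = 477.714286
R² = Sxy²/(Sxx·Syy) = (220)²/(106·477.714286) = 0.955809

0.956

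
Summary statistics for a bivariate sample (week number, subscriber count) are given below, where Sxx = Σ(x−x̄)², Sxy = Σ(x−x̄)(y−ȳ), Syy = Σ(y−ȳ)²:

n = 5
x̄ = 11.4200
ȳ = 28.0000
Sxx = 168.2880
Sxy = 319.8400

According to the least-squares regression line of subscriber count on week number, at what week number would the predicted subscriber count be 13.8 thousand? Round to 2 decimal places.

b = Sxy/Sxx = 319.84/168.288 = 1.900551
a = ȳ − b·x̄ = 28 − 1.900551·11.42 = 6.295703
Set a + b·x = 13.8: x = (13.8 − 6.295703) / 1.900551 = 3.948484

3.95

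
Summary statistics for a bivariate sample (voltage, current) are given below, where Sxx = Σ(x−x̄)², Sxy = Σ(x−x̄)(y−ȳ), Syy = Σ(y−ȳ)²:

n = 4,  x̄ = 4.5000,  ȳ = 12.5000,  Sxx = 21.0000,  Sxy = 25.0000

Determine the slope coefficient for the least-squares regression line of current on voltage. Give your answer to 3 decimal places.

1.190

b = Sxy/Sxx = 25/21 = 1.190476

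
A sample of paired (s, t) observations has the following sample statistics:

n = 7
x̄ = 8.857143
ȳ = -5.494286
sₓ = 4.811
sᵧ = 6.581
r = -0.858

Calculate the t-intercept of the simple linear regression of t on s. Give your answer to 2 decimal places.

4.90

b = r · sᵧ/sₓ = -0.858 · 6.581/4.811 = -1.173664
a = ȳ − b·x̄ = -5.494286 − (-1.173664)·8.857143 = 4.901025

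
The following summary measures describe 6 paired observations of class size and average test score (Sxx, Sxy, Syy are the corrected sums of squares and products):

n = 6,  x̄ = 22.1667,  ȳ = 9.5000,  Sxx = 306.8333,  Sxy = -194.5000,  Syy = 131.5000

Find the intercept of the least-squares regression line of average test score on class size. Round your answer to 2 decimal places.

b = Sxy/Sxx = -194.5/306.8333 = -0.633895
a = ȳ − b·x̄ = 9.5 − (-0.633895)·22.1667 = 23.551353

23.55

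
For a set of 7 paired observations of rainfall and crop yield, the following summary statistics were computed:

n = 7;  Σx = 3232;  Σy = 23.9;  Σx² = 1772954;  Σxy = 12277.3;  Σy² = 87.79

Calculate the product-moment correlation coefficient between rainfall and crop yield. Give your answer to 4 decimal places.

Sxx = Σx² − (Σx)²/n = 1772954 − 1492260.571429 = 280693.428571
Sxy = Σxy − (Σx)(Σy)/n = 12277.3 − 11034.971429 = 1242.328571
Syy = Σy² − (Σy)²/n = 87.79 − 81.601429 = 6.188571
r = Sxy/√(Sxx·Syy) = 1242.328571/√(1737091.332245) = 1242.328571/1317.987607 = 0.942595

0.9426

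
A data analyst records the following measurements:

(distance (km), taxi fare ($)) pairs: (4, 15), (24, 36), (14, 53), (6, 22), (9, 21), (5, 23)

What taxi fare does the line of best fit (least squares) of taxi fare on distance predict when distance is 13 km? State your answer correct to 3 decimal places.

31.516

n = 6, Σx = 62, Σy = 170, Σxy = 2102, Σx² = 930
Sxx = Σx² − (Σx)²/n = 930 − 640.666667 = 289.333333
Sxy = Σxy − (Σx)(Σy)/n = 2102 − 1756.666667 = 345.333333
b = Sxy/Sxx = 345.333333/289.333333 = 1.193548
a = ȳ − b·x̄ = 28.333333 − 1.193548·10.333333 = 16
ŷ(13) = a + b·13 = 16 + 1.193548·13 = 31.516129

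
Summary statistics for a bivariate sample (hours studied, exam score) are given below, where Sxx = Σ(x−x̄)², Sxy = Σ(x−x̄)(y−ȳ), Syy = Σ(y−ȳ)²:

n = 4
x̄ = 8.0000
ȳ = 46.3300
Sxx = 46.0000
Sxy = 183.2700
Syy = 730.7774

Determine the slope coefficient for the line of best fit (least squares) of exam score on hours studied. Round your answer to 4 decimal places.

3.9841

b = Sxy/Sxx = 183.27/46 = 3.984130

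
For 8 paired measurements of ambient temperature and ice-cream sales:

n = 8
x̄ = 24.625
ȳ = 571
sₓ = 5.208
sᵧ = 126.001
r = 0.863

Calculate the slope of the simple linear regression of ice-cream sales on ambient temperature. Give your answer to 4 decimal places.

20.8792

b = r · sᵧ/sₓ = 0.863 · 126.001/5.208 = 20.879198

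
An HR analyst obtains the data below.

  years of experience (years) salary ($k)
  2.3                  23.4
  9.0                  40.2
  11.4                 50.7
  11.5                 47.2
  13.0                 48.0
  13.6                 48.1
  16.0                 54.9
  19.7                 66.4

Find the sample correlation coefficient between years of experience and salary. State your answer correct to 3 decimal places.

0.980

n = 8, Σx = 96.5, Σy = 378.9, Σxy = 5001.04, Σx² = 1346.55, Σy² = 19002.51
Sxx = Σx² − (Σx)²/n = 1346.55 − 1164.03125 = 182.51875
Sxy = Σxy − (Σx)(Σy)/n = 5001.04 − 4570.48125 = 430.55875
Syy = Σy² − (Σy)²/n = 19002.51 − 17945.65125 = 1056.85875
r = Sxy/√(Sxx·Syy) = 430.55875/√(192896.537977) = 430.55875/439.199884 = 0.980325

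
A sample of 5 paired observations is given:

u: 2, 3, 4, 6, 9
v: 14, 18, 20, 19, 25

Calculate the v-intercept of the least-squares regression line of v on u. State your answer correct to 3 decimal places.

12.935

n = 5, Σx = 24, Σy = 96, Σxy = 501, Σx² = 146
Sxx = Σx² − (Σx)²/n = 146 − 115.2 = 30.8
Sxy = Σxy − (Σx)(Σy)/n = 501 − 460.8 = 40.2
b = Sxy/Sxx = 40.2/30.8 = 1.305195
a = ȳ − b·x̄ = 19.2 − 1.305195·4.8 = 12.935065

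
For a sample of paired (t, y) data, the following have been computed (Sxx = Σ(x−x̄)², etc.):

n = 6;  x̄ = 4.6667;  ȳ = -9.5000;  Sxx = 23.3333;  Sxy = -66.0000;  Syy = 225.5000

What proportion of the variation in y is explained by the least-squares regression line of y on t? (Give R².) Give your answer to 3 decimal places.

R² = Sxy²/(Sxx·Syy) = (-66)²/(23.3333·225.5) = 0.827876

0.828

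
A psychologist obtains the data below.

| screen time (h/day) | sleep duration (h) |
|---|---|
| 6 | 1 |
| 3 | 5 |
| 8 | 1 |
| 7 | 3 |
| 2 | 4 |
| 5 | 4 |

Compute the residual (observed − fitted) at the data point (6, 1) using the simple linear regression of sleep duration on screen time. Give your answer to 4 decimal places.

n = 6, Σx = 31, Σy = 18, Σxy = 78, Σx² = 187
Sxx = Σx² − (Σx)²/n = 187 − 160.166667 = 26.833333
Sxy = Σxy − (Σx)(Σy)/n = 78 − 93 = -15
b = Sxy/Sxx = -15/26.833333 = -0.559006
a = ȳ − b·x̄ = 3 − (-0.559006)·5.166667 = 5.888199
ŷ(6) = 5.888199 + (-0.559006)·6 = 2.534161
residual = y − ŷ = 1 − 2.534161 = -1.534161

-1.5342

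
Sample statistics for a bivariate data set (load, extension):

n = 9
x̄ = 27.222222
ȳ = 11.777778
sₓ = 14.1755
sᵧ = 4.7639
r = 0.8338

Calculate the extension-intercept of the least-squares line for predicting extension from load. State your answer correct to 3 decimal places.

b = r · sᵧ/sₓ = 0.8338 · 4.7639/14.1755 = 0.280212
a = ȳ − b·x̄ = 11.777778 − 0.280212·27.222222 = 4.149795

4.150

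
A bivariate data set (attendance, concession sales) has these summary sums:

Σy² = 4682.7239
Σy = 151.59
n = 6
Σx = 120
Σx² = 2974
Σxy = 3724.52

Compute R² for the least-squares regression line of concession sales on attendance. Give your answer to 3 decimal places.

0.980

Sxx = Σx² − (Σx)²/n = 2974 − 2400 = 574
Sxy = Σxy − (Σx)(Σy)/n = 3724.52 − 3031.8 = 692.72
Syy = Σy² − (Σy)²/n = 4682.7239 − 3829.92135 = 852.80255
R² = Sxy²/(Sxx·Syy) = (692.72)²/(574·852.80255) = 0.980291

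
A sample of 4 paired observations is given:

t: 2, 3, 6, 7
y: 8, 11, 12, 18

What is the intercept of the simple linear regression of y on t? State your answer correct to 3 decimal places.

n = 4, Σx = 18, Σy = 49, Σxy = 247, Σx² = 98
Sxx = Σx² − (Σx)²/n = 98 − 81 = 17
Sxy = Σxy − (Σx)(Σy)/n = 247 − 220.5 = 26.5
b = Sxy/Sxx = 26.5/17 = 1.558824
a = ȳ − b·x̄ = 12.25 − 1.558824·4.5 = 5.235294

5.235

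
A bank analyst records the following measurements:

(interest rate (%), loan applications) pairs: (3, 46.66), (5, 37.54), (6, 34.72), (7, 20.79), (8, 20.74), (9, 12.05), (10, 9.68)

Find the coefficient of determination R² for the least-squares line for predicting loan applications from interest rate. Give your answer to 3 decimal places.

0.962

n = 7, Σx = 48, Σy = 182.18, Σxy = 1052.7, Σx² = 364, Σy² = 5893.1622
Sxx = Σx² − (Σx)²/n = 364 − 329.142857 = 34.857143
Sxy = Σxy − (Σx)(Σy)/n = 1052.7 − 1249.234286 = -196.534286
Syy = Σy² − (Σy)²/n = 5893.1622 − 4741.364629 = 1151.797571
R² = Sxy²/(Sxx·Syy) = (-196.534286)²/(34.857143·1151.797571) = 0.962075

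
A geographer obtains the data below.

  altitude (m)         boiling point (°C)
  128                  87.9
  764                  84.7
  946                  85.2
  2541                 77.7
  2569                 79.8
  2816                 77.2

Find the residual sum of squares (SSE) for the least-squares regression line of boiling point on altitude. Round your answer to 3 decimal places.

n = 6, Σx = 9764, Σy = 492.5, Σxy = 776398.3, Σx² = 22481294, Σy² = 40524.71
Sxx = Σx² − (Σx)²/n = 22481294 − 15889282.666667 = 6592011.333333
Sxy = Σxy − (Σx)(Σy)/n = 776398.3 − 801461.666667 = -25063.366667
Syy = Σy² − (Σy)²/n = 40524.71 − 40426.041667 = 98.668333
b = Sxy/Sxx = -25063.366667/6592011.333333 = -0.003802
SSE = Syy − b·Sxy = 98.668333 − (-0.003802)·(-25063.366667) = 3.375362

3.375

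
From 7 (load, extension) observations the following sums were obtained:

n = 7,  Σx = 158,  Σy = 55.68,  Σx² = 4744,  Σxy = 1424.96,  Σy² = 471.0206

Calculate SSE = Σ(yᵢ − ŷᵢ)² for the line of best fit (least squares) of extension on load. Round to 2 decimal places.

Sxx = Σx² − (Σx)²/n = 4744 − 3566.285714 = 1177.714286
Sxy = Σxy − (Σx)(Σy)/n = 1424.96 − 1256.777143 = 168.182857
Syy = Σy² − (Σy)²/n = 471.0206 − 442.894629 = 28.125971
b = Sxy/Sxx = 168.182857/1177.714286 = 0.142804
SSE = Syy − b·Sxy = 28.125971 − 0.142804·168.182857 = 4.108709

4.11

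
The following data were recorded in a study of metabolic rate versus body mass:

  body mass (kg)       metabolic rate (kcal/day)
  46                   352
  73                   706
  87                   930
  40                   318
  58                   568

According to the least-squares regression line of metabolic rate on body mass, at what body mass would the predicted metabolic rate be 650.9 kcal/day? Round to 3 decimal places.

66.614

n = 5, Σx = 304, Σy = 2874, Σxy = 194304, Σx² = 19978
Sxx = Σx² − (Σx)²/n = 19978 − 18483.2 = 1494.8
Sxy = Σxy − (Σx)(Σy)/n = 194304 − 174739.2 = 19564.8
b = Sxy/Sxx = 19564.8/1494.8 = 13.088574
a = ȳ − b·x̄ = 574.8 − 13.088574·60.8 = -220.985282
Set a + b·x = 650.9: x = (650.9 − (-220.985282)) / 13.088574 = 66.614232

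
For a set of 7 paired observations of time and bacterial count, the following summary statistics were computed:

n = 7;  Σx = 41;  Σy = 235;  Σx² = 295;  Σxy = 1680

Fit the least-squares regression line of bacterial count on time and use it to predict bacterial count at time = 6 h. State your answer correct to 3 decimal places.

34.362

Sxx = Σx² − (Σx)²/n = 295 − 240.142857 = 54.857143
Sxy = Σxy − (Σx)(Σy)/n = 1680 − 1376.428571 = 303.571429
b = Sxy/Sxx = 303.571429/54.857143 = 5.533854
a = ȳ − b·x̄ = 33.571429 − 5.533854·5.857143 = 1.158854
ŷ(6) = a + b·6 = 1.158854 + 5.533854·6 = 34.361979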